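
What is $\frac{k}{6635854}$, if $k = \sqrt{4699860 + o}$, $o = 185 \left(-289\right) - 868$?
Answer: $\frac{47 \sqrt{2103}}{6635854} \approx 0.0003248$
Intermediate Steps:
$o = -54333$ ($o = -53465 - 868 = -54333$)
$k = 47 \sqrt{2103}$ ($k = \sqrt{4699860 - 54333} = \sqrt{4645527} = 47 \sqrt{2103} \approx 2155.3$)
$\frac{k}{6635854} = \frac{47 \sqrt{2103}}{6635854}$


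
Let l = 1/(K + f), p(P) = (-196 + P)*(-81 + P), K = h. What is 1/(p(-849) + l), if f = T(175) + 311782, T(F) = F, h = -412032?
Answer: 100075/97257888749 ≈ 1.0290e-6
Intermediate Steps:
K = -412032
f = 311957 (f = 175 + 311782 = 311957)
l = -1/100075 (l = 1/(-412032 + 311957) = 1/(-100075) = -1/100075 ≈ -9.9925e-6)
1/(p(-849) + l) = 1/((15876 + (-849)² - 277*(-849)) - 1/100075) = 1/((15876 + 720801 + 235173) - 1/100075) = 1/(971850 - 1/100075) = 1/(97257888749/100075) = 100075/97257888749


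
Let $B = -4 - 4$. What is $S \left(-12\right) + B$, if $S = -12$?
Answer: $136$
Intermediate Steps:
$B = -8$
$S \left(-12\right) + B = \left(-12\right) \left(-12\right) - 8 = 144 - 8 = 136$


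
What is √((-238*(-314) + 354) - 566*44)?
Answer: √50182 ≈ 224.01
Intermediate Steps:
√((-238*(-314) + 354) - 566*44) = √((74732 + 354) - 24904) = √(75086 - 24904) = √50182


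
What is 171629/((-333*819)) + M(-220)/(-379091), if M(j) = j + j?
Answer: -64943009359/103388351157 ≈ -0.62815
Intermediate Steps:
M(j) = 2*j
171629/((-333*819)) + M(-220)/(-379091) = 171629/((-333*819)) + (2*(-220))/(-379091) = 171629/(-272727) - 440*(-1/379091) = 171629*(-1/272727) + 440/379091 = -171629/272727 + 440/379091 = -64943009359/103388351157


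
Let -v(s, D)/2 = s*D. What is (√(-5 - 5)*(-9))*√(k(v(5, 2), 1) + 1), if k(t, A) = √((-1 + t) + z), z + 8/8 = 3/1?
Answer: -9*I*√10*√(1 + I*√19) ≈ 37.5 - 47.077*I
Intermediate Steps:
z = 2 (z = -1 + 3/1 = -1 + 3*1 = -1 + 3 = 2)
v(s, D) = -2*D*s (v(s, D) = -2*s*D = -2*D*s)
k(t, A) = √(1 + t) (k(t, A) = √((-1 + t) + 2) = √(1 + t))
(√(-5 - 5)*(-9))*√(k(v(5, 2), 1) + 1) = (√(-5 - 5)*(-9))*√(√(1 - 2*2*5) + 1) = (√(-10)*(-9))*√(√(1 - 20) + 1) = ((I*√10)*(-9))*√(√(-19) + 1) = (-9*I*√10)*√(I*√19 + 1) = (-9*I*√10)*√(1 + I*√19) = -9*I*√10*√(1 + I*√19)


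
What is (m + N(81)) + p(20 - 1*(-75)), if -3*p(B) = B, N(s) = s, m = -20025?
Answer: -59927/3 ≈ -19976.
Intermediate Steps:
p(B) = -B/3
(m + N(81)) + p(20 - 1*(-75)) = (-20025 + 81) - (20 - 1*(-75))/3 = -19944 - (20 + 75)/3 = -19944 - 1/3*95 = -19944 - 95/3 = -59927/3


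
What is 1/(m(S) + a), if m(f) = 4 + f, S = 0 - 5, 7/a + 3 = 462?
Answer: -459/452 ≈ -1.0155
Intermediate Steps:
a = 7/459 (a = 7/(-3 + 462) = 7/459 ≈ 0.015251)
S = -5
1/(m(S) + a) = 1/((4 - 5) + 7/459) = 1/(-1 + 7/459) = 1/(-452/459) = -459/452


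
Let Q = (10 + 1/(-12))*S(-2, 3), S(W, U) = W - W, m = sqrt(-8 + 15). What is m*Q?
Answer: 0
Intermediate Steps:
m = sqrt(7) ≈ 2.6458
S(W, U) = 0
Q = 0 (Q = (10 + 1/(-12))*0 = (10 - 1/12)*0 = (119/12)*0 = 0)
m*Q = sqrt(7)*0 = 0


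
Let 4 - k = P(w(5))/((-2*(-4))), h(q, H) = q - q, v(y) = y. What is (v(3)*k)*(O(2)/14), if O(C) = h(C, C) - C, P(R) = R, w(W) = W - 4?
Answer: -93/56 ≈ -1.6607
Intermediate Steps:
w(W) = -4 + W
h(q, H) = 0
O(C) = -C (O(C) = 0 - C = -C)
k = 31/8 (k = 4 - (-4 + 5)/((-2*(-4))) = 4 - 1/8 = 4 - 1*⅛ = 4 - ⅛ = 31/8 ≈ 3.8750)
(v(3)*k)*(O(2)/14) = (3*(31/8))*(-1*2/14) = 93*(-2*1/14)/8 = (93/8)*(-⅐) = -93/56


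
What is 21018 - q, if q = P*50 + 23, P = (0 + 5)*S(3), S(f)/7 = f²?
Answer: 5245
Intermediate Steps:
S(f) = 7*f²
P = 315 (P = (0 + 5)*(7*3²) = 5*(7*9) = 5*63 = 315)
q = 15773 (q = 315*50 + 23 = 15750 + 23 = 15773)
21018 - q = 21018 - 1*15773 = 21018 - 15773 = 5245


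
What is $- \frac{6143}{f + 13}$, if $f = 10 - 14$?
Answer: $- \frac{6143}{9} \approx -682.56$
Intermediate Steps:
$f = -4$
$- \frac{6143}{f + 13} = - \frac{6143}{-4 + 13} = - \frac{6143}{9}$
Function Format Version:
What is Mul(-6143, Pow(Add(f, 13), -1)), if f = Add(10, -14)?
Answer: Rational(-6143, 9) ≈ -682.56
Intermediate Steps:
f = -4
Mul(-6143, Pow(Add(f, 13), -1)) = Mul(-6143, Pow(Add(-4, 13), -1)) = Mul(-6143, Pow(9, -1)) = Mul(-6143, Rational(1, 9)) = Rational(-6143, 9)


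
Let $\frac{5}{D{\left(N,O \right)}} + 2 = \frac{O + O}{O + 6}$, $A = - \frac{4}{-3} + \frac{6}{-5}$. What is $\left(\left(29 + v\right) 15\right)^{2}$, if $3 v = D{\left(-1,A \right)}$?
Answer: $\frac{14440000}{81} \approx 1.7827 \cdot 10^{5}$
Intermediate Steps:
$A = \frac{2}{15}$ ($A = \left(-4\right) \left(- \frac{1}{3}\right) + 6 \left(- \frac{1}{5}\right) = \frac{4}{3} - \frac{6}{5} = \frac{2}{15} \approx 0.13333$)
$D{\left(N,O \right)} = \frac{5}{-2 + \frac{2 O}{6 + O}}$ ($D{\left(N,O \right)} = \frac{5}{-2 + \frac{O + O}{O + 6}} = \frac{5}{-2 + \frac{2 O}{6 + O}}$)
$v = - \frac{23}{27}$ ($v = \frac{- \frac{5}{2} - \frac{1}{18}}{3} = \frac{1}{3} \left(- \frac{23}{9}\right) = - \frac{23}{27} \approx -0.85185$)
$\left(\left(29 + v\right) 15\right)^{2} = \left(\left(29 - \frac{23}{27}\right) 15\right)^{2} = \left(\frac{760}{27} \cdot 15\right)^{2} = \left(\frac{3800}{9}\right)^{2} = \frac{14440000}{81}$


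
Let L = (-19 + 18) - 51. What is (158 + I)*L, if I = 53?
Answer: -10972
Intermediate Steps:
L = -52 (L = -1 - 51 = -52)
(158 + I)*L = (158 + 53)*(-52) = 211*(-52) = -10972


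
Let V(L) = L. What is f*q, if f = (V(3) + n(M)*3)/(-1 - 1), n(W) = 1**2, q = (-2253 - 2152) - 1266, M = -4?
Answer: 17013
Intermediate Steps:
q = -5671 (q = -4405 - 1266 = -5671)
n(W) = 1
f = -3 (f = (3 + 1*3)/(-1 - 1) = (3 + 3)/(-2) = 6*(-1/2) = -3)
f*q = -3*(-5671) = 17013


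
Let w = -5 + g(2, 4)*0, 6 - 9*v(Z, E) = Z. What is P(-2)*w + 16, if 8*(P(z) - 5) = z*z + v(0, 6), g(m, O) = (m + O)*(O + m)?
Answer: -143/12 ≈ -11.917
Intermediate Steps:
g(m, O) = (O + m)² (g(m, O) = (O + m)*(O + m) = (O + m)²)
v(Z, E) = ⅔ - Z/9
P(z) = 61/12 + z²/8 (P(z) = 5 + (z*z + (⅔ - ⅑*0))/8 = 5 + (z² + (⅔ + 0))/8 = 5 + (z² + ⅔)/8 = 5 + (⅔ + z²)/8 = 5 + (1/12 + z²/8) = 61/12 + z²/8)
w = -5 (w = -5 + (4 + 2)²*0 = -5 + 6²*0 = -5 + 36*0 = -5 + 0 = -5)
P(-2)*w + 16 = (61/12 + (⅛)*(-2)²)*(-5) + 16 = (61/12 + (⅛)*4)*(-5) + 16 = (61/12 + ½)*(-5) + 16 = (67/12)*(-5) + 16 = -335/12 + 16 = -143/12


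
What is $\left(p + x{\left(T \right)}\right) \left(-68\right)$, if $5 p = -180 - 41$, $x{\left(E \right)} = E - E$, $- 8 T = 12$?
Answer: $\frac{15028}{5} \approx 3005.6$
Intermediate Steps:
$T = - \frac{3}{2}$ ($T = \left(- \frac{1}{8}\right) 12 = - \frac{3}{2} \approx -1.5$)
$x{\left(E \right)} = 0$
$p = - \frac{221}{5}$ ($p = \frac{-180 - 41}{5} = \frac{1}{5} \left(-221\right) = - \frac{221}{5} \approx -44.2$)
$\left(p + x{\left(T \right)}\right) \left(-68\right) = \left(- \frac{221}{5} + 0\right) \left(-68\right) = \left(- \frac{221}{5}\right) \left(-68\right) = \frac{15028}{5}$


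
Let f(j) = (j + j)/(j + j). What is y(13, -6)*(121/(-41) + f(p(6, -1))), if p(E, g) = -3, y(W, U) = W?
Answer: -1040/41 ≈ -25.366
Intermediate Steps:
f(j) = 1 (f(j) = (2*j)/((2*j)) = (2*j)*(1/(2*j)) = 1)
y(13, -6)*(121/(-41) + f(p(6, -1))) = 13*(121/(-41) + 1) = 13*(121*(-1/41) + 1) = 13*(-121/41 + 1) = 13*(-80/41) = -1040/41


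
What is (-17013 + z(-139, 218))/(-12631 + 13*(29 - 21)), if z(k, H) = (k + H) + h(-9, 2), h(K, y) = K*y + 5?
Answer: 16947/12527 ≈ 1.3528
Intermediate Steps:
h(K, y) = 5 + K*y
z(k, H) = -13 + H + k (z(k, H) = (k + H) + (5 - 9*2) = (H + k) + (5 - 18) = (H + k) - 13 = -13 + H + k)
(-17013 + z(-139, 218))/(-12631 + 13*(29 - 21)) = (-17013 + (-13 + 218 - 139))/(-12631 + 13*(29 - 21)) = (-17013 + 66)/(-12631 + 13*8) = -16947/(-12631 + 104) = -16947/(-12527) = -16947*(-1/12527) = 16947/12527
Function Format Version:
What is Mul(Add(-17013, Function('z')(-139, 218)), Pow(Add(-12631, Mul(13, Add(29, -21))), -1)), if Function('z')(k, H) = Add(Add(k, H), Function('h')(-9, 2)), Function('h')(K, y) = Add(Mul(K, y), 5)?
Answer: Rational(16947, 12527) ≈ 1.3528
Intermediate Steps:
Function('h')(K, y) = Add(5, Mul(K, y))
Function('z')(k, H) = Add(-13, H, k) (Function('z')(k, H) = Add(Add(k, H), Add(5, Mul(-9, 2))) = Add(Add(H, k), Add(5, -18)) = Add(Add(H, k), -13) = Add(-13, H, k))
Mul(Add(-17013, Function('z')(-139, 218)), Pow(Add(-12631, Mul(13, Add(29, -21))), -1)) = Mul(Add(-17013, Add(-13, 218, -139)), Pow(Add(-12631, Mul(13, Add(29, -21))), -1)) = Mul(Add(-17013, 66), Pow(Add(-12631, Mul(13, 8)), -1)) = Mul(-16947, Pow(Add(-12631, 104), -1)) = Mul(-16947, Pow(-12527, -1)) = Mul(-16947, Rational(-1, 12527)) = Rational(16947, 12527)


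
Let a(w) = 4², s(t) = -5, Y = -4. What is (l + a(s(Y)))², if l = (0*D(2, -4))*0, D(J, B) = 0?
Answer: 256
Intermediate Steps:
a(w) = 16
l = 0 (l = (0*0)*0 = 0*0 = 0)
(l + a(s(Y)))² = (0 + 16)² = 16² = 256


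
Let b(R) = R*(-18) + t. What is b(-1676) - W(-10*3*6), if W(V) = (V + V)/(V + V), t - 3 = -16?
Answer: 30154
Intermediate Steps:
t = -13 (t = 3 - 16 = -13)
b(R) = -13 - 18*R (b(R) = R*(-18) - 13 = -18*R - 13 = -13 - 18*R)
W(V) = 1 (W(V) = (2*V)/((2*V)) = (2*V)*(1/(2*V)) = 1)
b(-1676) - W(-10*3*6) = (-13 - 18*(-1676)) - 1*1 = (-13 + 30168) - 1 = 30155 - 1 = 30154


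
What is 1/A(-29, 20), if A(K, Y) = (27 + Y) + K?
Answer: 1/18 ≈ 0.055556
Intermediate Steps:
A(K, Y) = 27 + K + Y
1/A(-29, 20) = 1/(27 - 29 + 20) = 1/18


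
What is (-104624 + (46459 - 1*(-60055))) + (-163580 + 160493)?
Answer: -1197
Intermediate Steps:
(-104624 + (46459 - 1*(-60055))) + (-163580 + 160493) = (-104624 + (46459 + 60055)) - 3087 = (-104624 + 106514) - 3087 = 1890 - 3087 = -1197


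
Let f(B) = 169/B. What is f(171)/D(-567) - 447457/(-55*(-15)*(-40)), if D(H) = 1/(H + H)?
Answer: -694200317/627000 ≈ -1107.2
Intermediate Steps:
D(H) = 1/(2*H)
f(171)/D(-567) - 447457/(-55*(-15)*(-40)) = (169/171)/(((1/2)/(-567))) - 447457/(-55*(-15)*(-40)) = (169*(1/171))/(((1/2)*(-1/567))) - 447457/(825*(-40)) = 169/(171*(-1/1134)) - 447457/(-33000) = (169/171)*(-1134) - 447457*(-1/33000) = -21294/19 + 447457/33000 = -694200317/627000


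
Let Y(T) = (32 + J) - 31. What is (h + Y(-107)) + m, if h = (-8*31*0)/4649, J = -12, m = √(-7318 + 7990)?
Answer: -11 + 4*√42 ≈ 14.923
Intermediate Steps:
m = 4*√42 (m = √672 = 4*√42 ≈ 25.923)
h = 0 (h = -248*0*(1/4649) = 0*(1/4649) = 0)
Y(T) = -11 (Y(T) = (32 - 12) - 31 = 20 - 31 = -11)
(h + Y(-107)) + m = (0 - 11) + 4*√42 = -11 + 4*√42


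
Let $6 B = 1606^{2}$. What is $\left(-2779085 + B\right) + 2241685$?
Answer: $- \frac{322582}{3} \approx -1.0753 \cdot 10^{5}$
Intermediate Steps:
$B = \frac{1289618}{3}$ ($B = \frac{1606^{2}}{6} = \frac{1}{6} \cdot 2579236 = \frac{1289618}{3} \approx 4.2987 \cdot 10^{5}$)
$\left(-2779085 + B\right) + 2241685 = \left(-2779085 + \frac{1289618}{3}\right) + 2241685 = - \frac{7047637}{3} + 2241685 = - \frac{322582}{3}$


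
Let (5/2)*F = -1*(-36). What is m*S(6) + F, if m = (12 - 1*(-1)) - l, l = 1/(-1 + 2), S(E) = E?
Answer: 432/5 ≈ 86.400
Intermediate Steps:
F = 72/5 (F = 2*(-1*(-36))/5 = (2/5)*36 = 72/5 ≈ 14.400)
l = 1 (l = 1/1 = 1)
m = 12 (m = (12 - 1*(-1)) - 1*1 = (12 + 1) - 1 = 13 - 1 = 12)
m*S(6) + F = 12*6 + 72/5 = 72 + 72/5 = 432/5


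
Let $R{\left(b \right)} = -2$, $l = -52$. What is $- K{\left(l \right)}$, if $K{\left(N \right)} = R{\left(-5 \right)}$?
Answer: $2$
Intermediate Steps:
$K{\left(N \right)} = -2$
$- K{\left(l \right)} = \left(-1\right) \left(-2\right) = 2$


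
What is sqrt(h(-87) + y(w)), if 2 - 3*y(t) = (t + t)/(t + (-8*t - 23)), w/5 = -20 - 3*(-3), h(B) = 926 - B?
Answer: 6*sqrt(922557)/181 ≈ 31.840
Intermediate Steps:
w = -55 (w = 5*(-20 - 3*(-3)) = 5*(-20 + 9) = 5*(-11) = -55)
y(t) = 2/3 - 2*t/(3*(-23 - 7*t)) (y(t) = 2/3 - (t + t)/(3*(t + (-8*t - 23))) = 2/3 - 2*t/(3*(t + (-23 - 8*t))) = 2/3 - 2*t/(3*(-23 - 7*t)))
sqrt(h(-87) + y(w)) = sqrt((926 - 1*(-87)) + 2*(23 + 8*(-55))/(3*(23 + 7*(-55)))) = sqrt((926 + 87) + 2*(23 - 440)/(3*(23 - 385))) = sqrt(1013 + (2/3)*(-417)/(-362)) = sqrt(1013 + (2/3)*(-1/362)*(-417)) = sqrt(1013 + 139/181) = sqrt(183492/181) = 6*sqrt(922557)/181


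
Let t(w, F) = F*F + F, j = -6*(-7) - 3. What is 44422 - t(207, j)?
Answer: 42862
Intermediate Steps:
j = 39 (j = 42 - 3 = 39)
t(w, F) = F + F² (t(w, F) = F² + F = F + F²)
44422 - t(207, j) = 44422 - 39*(1 + 39) = 44422 - 39*40 = 44422 - 1*1560 = 44422 - 1560 = 42862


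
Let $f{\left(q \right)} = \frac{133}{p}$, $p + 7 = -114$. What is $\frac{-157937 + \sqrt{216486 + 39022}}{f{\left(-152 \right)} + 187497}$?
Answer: $- \frac{19110377}{22687004} + \frac{121 \sqrt{63877}}{11343502} \approx -0.83965$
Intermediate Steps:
$p = -121$ ($p = -7 - 114 = -121$)
$f{\left(q \right)} = - \frac{133}{121}$ ($f{\left(q \right)} = \frac{133}{-121} = 133 \left(- \frac{1}{121}\right) = - \frac{133}{121}$)
$\frac{-157937 + \sqrt{216486 + 39022}}{f{\left(-152 \right)} + 187497} = \frac{-157937 + \sqrt{216486 + 39022}}{- \frac{133}{121} + 187497} = \frac{-157937 + \sqrt{255508}}{\frac{22687004}{121}} = \left(-157937 + 2 \sqrt{63877}\right) \frac{121}{22687004} = - \frac{19110377}{22687004} + \frac{121 \sqrt{63877}}{11343502}$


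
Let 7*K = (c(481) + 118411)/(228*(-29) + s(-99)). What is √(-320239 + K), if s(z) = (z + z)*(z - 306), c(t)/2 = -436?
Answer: I*√84950501838453930/515046 ≈ 565.9*I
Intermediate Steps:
c(t) = -872 (c(t) = 2*(-436) = -872)
s(z) = 2*z*(-306 + z) (s(z) = (2*z)*(-306 + z) = 2*z*(-306 + z))
K = 117539/515046 (K = ((-872 + 118411)/(228*(-29) + 2*(-99)*(-306 - 99)))/7 = (117539/(-6612 + 2*(-99)*(-405)))/7 = (117539/(-6612 + 80190))/7 = (117539/73578)/7 = (117539*(1/73578))/7 = (⅐)*(117539/73578) = 117539/515046 ≈ 0.22821)
√(-320239 + K) = √(-320239 + 117539/515046) = √(-164937698455/515046) = I*√84950501838453930/515046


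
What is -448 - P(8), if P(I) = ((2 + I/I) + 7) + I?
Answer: -466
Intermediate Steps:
P(I) = 10 + I (P(I) = ((2 + 1) + 7) + I = (3 + 7) + I = 10 + I)
-448 - P(8) = -448 - (10 + 8) = -448 - 1*18 = -448 - 18 = -466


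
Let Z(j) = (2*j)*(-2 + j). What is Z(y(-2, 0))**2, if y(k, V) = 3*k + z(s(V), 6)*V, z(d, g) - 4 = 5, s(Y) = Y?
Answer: 9216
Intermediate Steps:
z(d, g) = 9 (z(d, g) = 4 + 5 = 9)
y(k, V) = 3*k + 9*V
Z(j) = 2*j*(-2 + j)
Z(y(-2, 0))**2 = (2*(3*(-2) + 9*0)*(-2 + (3*(-2) + 9*0)))**2 = (2*(-6 + 0)*(-2 + (-6 + 0)))**2 = (2*(-6)*(-2 - 6))**2 = (2*(-6)*(-8))**2 = 96**2 = 9216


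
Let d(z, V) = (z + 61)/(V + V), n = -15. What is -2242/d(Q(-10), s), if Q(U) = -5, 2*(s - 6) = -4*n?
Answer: -20178/7 ≈ -2882.6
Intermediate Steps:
s = 36 (s = 6 + (-4*(-15))/2 = 6 + (½)*60 = 6 + 30 = 36)
d(z, V) = (61 + z)/(2*V) (d(z, V) = (61 + z)/((2*V)) = (61 + z)*(1/(2*V)) = (61 + z)/(2*V))
-2242/d(Q(-10), s) = -2242*72/(61 - 5) = -2242/((½)*(1/36)*56) = -2242/7/9 = -2242*9/7 = -20178/7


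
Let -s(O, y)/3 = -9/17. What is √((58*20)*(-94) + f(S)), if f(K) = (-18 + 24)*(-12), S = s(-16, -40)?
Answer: 2*I*√27278 ≈ 330.32*I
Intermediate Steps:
s(O, y) = 27/17 (s(O, y) = -(-27)/17 = -3*(-9/17) = 27/17)
S = 27/17 ≈ 1.5882
f(K) = -72 (f(K) = 6*(-12) = -72)
√((58*20)*(-94) + f(S)) = √((58*20)*(-94) - 72) = √(1160*(-94) - 72) = √(-109040 - 72) = √(-109112) = 2*I*√27278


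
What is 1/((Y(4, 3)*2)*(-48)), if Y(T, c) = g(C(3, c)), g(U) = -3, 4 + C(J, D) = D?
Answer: 1/288 ≈ 0.0034722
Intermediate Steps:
C(J, D) = -4 + D
Y(T, c) = -3
1/((Y(4, 3)*2)*(-48)) = 1/(-3*2*(-48)) = 1/(-6*(-48)) = 1/288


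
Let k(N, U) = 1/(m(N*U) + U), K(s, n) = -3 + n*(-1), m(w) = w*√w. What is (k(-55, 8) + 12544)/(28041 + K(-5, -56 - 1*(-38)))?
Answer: 133568612353/298740512448 + 55*I*√110/149370256224 ≈ 0.44711 + 3.8618e-9*I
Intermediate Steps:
m(w) = w^(3/2)
K(s, n) = -3 - n
k(N, U) = 1/(U + (N*U)^(3/2)) (k(N, U) = 1/((N*U)^(3/2) + U) = 1/(U + (N*U)^(3/2)))
(k(-55, 8) + 12544)/(28041 + K(-5, -56 - 1*(-38))) = (1/(8 + (-55*8)^(3/2)) + 12544)/(28041 + (-3 - (-56 - 1*(-38)))) = (1/(8 + (-440)^(3/2)) + 12544)/(28041 + (-3 - (-56 + 38))) = (1/(8 - 880*I*√110) + 12544)/(28041 + (-3 - 1*(-18))) = (12544 + 1/(8 - 880*I*√110))/(28041 + (-3 + 18)) = (12544 + 1/(8 - 880*I*√110))/(28041 + 15) = (12544 + 1/(8 - 880*I*√110))/28056 = (12544 + 1/(8 - 880*I*√110))*(1/28056) = 224/501 + 1/(28056*(8 - 880*I*√110))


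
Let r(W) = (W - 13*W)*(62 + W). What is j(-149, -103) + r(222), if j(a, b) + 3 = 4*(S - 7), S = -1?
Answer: -756611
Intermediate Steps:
j(a, b) = -35 (j(a, b) = -3 + 4*(-1 - 7) = -3 + 4*(-8) = -3 - 32 = -35)
r(W) = -12*W*(62 + W) (r(W) = (W - 13*W)*(62 + W) = (-12*W)*(62 + W) = -12*W*(62 + W))
j(-149, -103) + r(222) = -35 - 12*222*(62 + 222) = -35 - 12*222*284 = -35 - 756576 = -756611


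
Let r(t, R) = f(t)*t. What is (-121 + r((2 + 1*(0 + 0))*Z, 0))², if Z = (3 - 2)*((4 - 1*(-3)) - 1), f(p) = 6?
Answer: 2401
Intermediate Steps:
Z = 6 (Z = 1*((4 + 3) - 1) = 1*(7 - 1) = 1*6 = 6)
r(t, R) = 6*t
(-121 + r((2 + 1*(0 + 0))*Z, 0))² = (-121 + 6*((2 + 1*(0 + 0))*6))² = (-121 + 6*((2 + 1*0)*6))² = (-121 + 6*((2 + 0)*6))² = (-121 + 6*(2*6))² = (-121 + 6*12)² = (-121 + 72)² = (-49)² = 2401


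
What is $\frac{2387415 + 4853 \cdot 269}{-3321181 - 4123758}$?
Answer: $- \frac{3692872}{7444939} \approx -0.49602$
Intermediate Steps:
$\frac{2387415 + 4853 \cdot 269}{-3321181 - 4123758} = \frac{2387415 + 1305457}{-7444939} = 3692872 \left(- \frac{1}{7444939}\right) = - \frac{3692872}{7444939}$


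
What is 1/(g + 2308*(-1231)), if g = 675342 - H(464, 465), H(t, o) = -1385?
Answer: -1/2164421 ≈ -4.6202e-7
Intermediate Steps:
g = 676727 (g = 675342 - 1*(-1385) = 675342 + 1385 = 676727)
1/(g + 2308*(-1231)) = 1/(676727 + 2308*(-1231)) = 1/(676727 - 2841148) = 1/(-2164421) = -1/2164421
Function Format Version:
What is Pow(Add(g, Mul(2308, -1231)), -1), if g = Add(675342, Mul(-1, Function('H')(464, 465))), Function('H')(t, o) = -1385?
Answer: Rational(-1, 2164421) ≈ -4.6202e-7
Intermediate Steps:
g = 676727 (g = Add(675342, Mul(-1, -1385)) = Add(675342, 1385) = 676727)
Pow(Add(g, Mul(2308, -1231)), -1) = Pow(Add(676727, Mul(2308, -1231)), -1) = Pow(Add(676727, -2841148), -1) = Pow(-2164421, -1) = Rational(-1, 2164421)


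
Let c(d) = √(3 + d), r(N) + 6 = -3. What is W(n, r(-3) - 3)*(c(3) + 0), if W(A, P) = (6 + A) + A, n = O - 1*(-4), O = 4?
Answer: 22*√6 ≈ 53.889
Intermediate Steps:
n = 8 (n = 4 - 1*(-4) = 4 + 4 = 8)
r(N) = -9 (r(N) = -6 - 3 = -9)
W(A, P) = 6 + 2*A
W(n, r(-3) - 3)*(c(3) + 0) = (6 + 2*8)*(√(3 + 3) + 0) = (6 + 16)*(√6 + 0) = 22*√6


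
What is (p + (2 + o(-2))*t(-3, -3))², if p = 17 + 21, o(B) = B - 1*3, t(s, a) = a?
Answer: 2209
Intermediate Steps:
o(B) = -3 + B (o(B) = B - 3 = -3 + B)
p = 38
(p + (2 + o(-2))*t(-3, -3))² = (38 + (2 + (-3 - 2))*(-3))² = (38 + (2 - 5)*(-3))² = (38 - 3*(-3))² = (38 + 9)² = 47² = 2209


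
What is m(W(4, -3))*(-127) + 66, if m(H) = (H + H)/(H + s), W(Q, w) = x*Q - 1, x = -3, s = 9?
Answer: -1519/2 ≈ -759.50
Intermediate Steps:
W(Q, w) = -1 - 3*Q (W(Q, w) = -3*Q - 1 = -1 - 3*Q)
m(H) = 2*H/(9 + H) (m(H) = (H + H)/(H + 9) = (2*H)/(9 + H) = 2*H/(9 + H))
m(W(4, -3))*(-127) + 66 = (2*(-1 - 3*4)/(9 + (-1 - 3*4)))*(-127) + 66 = (2*(-1 - 12)/(9 + (-1 - 12)))*(-127) + 66 = (2*(-13)/(9 - 13))*(-127) + 66 = (2*(-13)/(-4))*(-127) + 66 = (2*(-13)*(-¼))*(-127) + 66 = (13/2)*(-127) + 66 = -1651/2 + 66 = -1519/2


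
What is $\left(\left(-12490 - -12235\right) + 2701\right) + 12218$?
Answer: $14664$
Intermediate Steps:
$\left(\left(-12490 - -12235\right) + 2701\right) + 12218 = \left(\left(-12490 + 12235\right) + 2701\right) + 12218 = \left(-255 + 2701\right) + 12218 = 2446 + 12218 = 14664$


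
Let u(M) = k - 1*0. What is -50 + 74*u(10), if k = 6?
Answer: 394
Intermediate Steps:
u(M) = 6 (u(M) = 6 - 1*0 = 6 + 0 = 6)
-50 + 74*u(10) = -50 + 74*6 = -50 + 444 = 394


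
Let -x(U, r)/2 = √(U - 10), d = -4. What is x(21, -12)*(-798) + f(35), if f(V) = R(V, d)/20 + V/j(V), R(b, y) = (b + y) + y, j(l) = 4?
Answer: 101/10 + 1596*√11 ≈ 5303.4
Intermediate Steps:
R(b, y) = b + 2*y
x(U, r) = -2*√(-10 + U) (x(U, r) = -2*√(U - 10) = -2*√(-10 + U))
f(V) = -⅖ + 3*V/10 (f(V) = (V + 2*(-4))/20 + V/4 = (V - 8)*(1/20) + V*(¼) = (-8 + V)*(1/20) + V/4 = (-⅖ + V/20) + V/4 = -⅖ + 3*V/10)
x(21, -12)*(-798) + f(35) = -2*√(-10 + 21)*(-798) + (-⅖ + (3/10)*35) = -2*√11*(-798) + (-⅖ + 21/2) = 1596*√11 + 101/10 = 101/10 + 1596*√11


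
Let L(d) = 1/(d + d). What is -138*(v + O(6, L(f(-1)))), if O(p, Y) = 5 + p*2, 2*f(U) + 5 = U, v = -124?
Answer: 14766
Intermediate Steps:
f(U) = -5/2 + U/2
L(d) = 1/(2*d)
O(p, Y) = 5 + 2*p
-138*(v + O(6, L(f(-1)))) = -138*(-124 + (5 + 2*6)) = -138*(-124 + (5 + 12)) = -138*(-124 + 17) = -138*(-107) = 14766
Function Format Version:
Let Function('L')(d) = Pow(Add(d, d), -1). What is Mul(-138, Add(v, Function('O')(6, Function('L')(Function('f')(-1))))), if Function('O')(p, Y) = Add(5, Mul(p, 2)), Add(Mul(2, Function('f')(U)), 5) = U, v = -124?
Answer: 14766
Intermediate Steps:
Function('f')(U) = Add(Rational(-5, 2), Mul(Rational(1, 2), U))
Function('L')(d) = Mul(Rational(1, 2), Pow(d, -1)) (Function('L')(d) = Pow(Mul(2, d), -1) = Mul(Rational(1, 2), Pow(d, -1)))
Function('O')(p, Y) = Add(5, Mul(2, p))
Mul(-138, Add(v, Function('O')(6, Function('L')(Function('f')(-1))))) = Mul(-138, Add(-124, Add(5, Mul(2, 6)))) = Mul(-138, Add(-124, Add(5, 12))) = Mul(-138, Add(-124, 17)) = Mul(-138, -107) = 14766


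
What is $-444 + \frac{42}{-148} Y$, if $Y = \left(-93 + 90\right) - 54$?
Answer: $- \frac{31659}{74} \approx -427.82$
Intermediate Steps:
$Y = -57$ ($Y = -3 - 54 = -57$)
$-444 + \frac{42}{-148} Y = -444 + \frac{42}{-148} \left(-57\right) = -444 + 42 \left(- \frac{1}{148}\right) \left(-57\right) = -444 - - \frac{1197}{74} = -444 + \frac{1197}{74} = - \frac{31659}{74}$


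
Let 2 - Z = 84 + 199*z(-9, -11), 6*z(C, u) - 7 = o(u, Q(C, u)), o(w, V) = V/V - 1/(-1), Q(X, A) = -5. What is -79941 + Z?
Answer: -160643/2 ≈ -80322.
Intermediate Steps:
o(w, V) = 2 (o(w, V) = 1 - 1*(-1) = 1 + 1 = 2)
z(C, u) = 3/2 (z(C, u) = 7/6 + (⅙)*2 = 7/6 + ⅓ = 3/2)
Z = -761/2 (Z = 2 - (84 + 199*(3/2)) = 2 - (84 + 597/2) = 2 - 1*765/2 = 2 - 765/2 = -761/2 ≈ -380.50)
-79941 + Z = -79941 - 761/2 = -160643/2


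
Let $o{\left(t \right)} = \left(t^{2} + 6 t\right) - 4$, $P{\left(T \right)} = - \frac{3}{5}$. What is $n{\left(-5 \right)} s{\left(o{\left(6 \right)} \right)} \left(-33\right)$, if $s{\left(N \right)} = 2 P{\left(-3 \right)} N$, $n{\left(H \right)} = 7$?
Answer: $\frac{94248}{5} \approx 18850.0$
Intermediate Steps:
$P{\left(T \right)} = - \frac{3}{5}$ ($P{\left(T \right)} = \left(-3\right) \frac{1}{5} = - \frac{3}{5}$)
$o{\left(t \right)} = -4 + t^{2} + 6 t$
$s{\left(N \right)} = - \frac{6 N}{5}$ ($s{\left(N \right)} = 2 \left(- \frac{3}{5}\right) N = - \frac{6 N}{5}$)
$n{\left(-5 \right)} s{\left(o{\left(6 \right)} \right)} \left(-33\right) = 7 \left(- \frac{6 \left(-4 + 6^{2} + 6 \cdot 6\right)}{5}\right) \left(-33\right) = 7 \left(- \frac{6 \left(-4 + 36 + 36\right)}{5}\right) \left(-33\right) = 7 \left(\left(- \frac{6}{5}\right) 68\right) \left(-33\right) = 7 \left(- \frac{408}{5}\right) \left(-33\right) = \left(- \frac{2856}{5}\right) \left(-33\right) = \frac{94248}{5}$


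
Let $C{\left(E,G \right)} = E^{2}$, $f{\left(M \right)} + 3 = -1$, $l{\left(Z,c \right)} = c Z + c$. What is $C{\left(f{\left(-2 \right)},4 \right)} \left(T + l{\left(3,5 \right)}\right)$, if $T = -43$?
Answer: $-368$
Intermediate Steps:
$l{\left(Z,c \right)} = c + Z c$ ($l{\left(Z,c \right)} = Z c + c = c + Z c$)
$f{\left(M \right)} = -4$ ($f{\left(M \right)} = -3 - 1 = -4$)
$C{\left(f{\left(-2 \right)},4 \right)} \left(T + l{\left(3,5 \right)}\right) = \left(-4\right)^{2} \left(-43 + 5 \left(1 + 3\right)\right) = 16 \left(-43 + 5 \cdot 4\right) = 16 \left(-43 + 20\right) = 16 \left(-23\right) = -368$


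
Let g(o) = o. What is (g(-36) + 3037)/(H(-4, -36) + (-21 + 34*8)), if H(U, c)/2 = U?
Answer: 3001/243 ≈ 12.350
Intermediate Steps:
H(U, c) = 2*U
(g(-36) + 3037)/(H(-4, -36) + (-21 + 34*8)) = (-36 + 3037)/(2*(-4) + (-21 + 34*8)) = 3001/(-8 + (-21 + 272)) = 3001/(-8 + 251) = 3001/243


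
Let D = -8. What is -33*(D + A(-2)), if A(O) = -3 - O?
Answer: 297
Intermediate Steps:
-33*(D + A(-2)) = -33*(-8 + (-3 - 1*(-2))) = -33*(-8 + (-3 + 2)) = -33*(-8 - 1) = -33*(-9) = 297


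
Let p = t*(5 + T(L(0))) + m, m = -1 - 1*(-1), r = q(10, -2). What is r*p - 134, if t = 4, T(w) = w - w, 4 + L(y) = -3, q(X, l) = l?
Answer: -174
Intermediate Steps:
L(y) = -7 (L(y) = -4 - 3 = -7)
T(w) = 0
r = -2
m = 0 (m = -1 + 1 = 0)
p = 20 (p = 4*(5 + 0) + 0 = 4*5 + 0 = 20 + 0 = 20)
r*p - 134 = -2*20 - 134 = -40 - 134 = -174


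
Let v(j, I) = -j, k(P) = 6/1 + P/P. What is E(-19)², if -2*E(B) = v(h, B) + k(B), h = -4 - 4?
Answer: 225/4 ≈ 56.250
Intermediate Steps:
h = -8
k(P) = 7 (k(P) = 6*1 + 1 = 6 + 1 = 7)
E(B) = -15/2 (E(B) = -(-1*(-8) + 7)/2 = -(8 + 7)/2 = -½*15 = -15/2)
E(-19)² = (-15/2)² = 225/4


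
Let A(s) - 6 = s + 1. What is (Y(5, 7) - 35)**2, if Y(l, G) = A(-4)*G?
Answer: 196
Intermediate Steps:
A(s) = 7 + s (A(s) = 6 + (s + 1) = 6 + (1 + s) = 7 + s)
Y(l, G) = 3*G (Y(l, G) = (7 - 4)*G = 3*G)
(Y(5, 7) - 35)**2 = (3*7 - 35)**2 = (21 - 35)**2 = (-14)**2 = 196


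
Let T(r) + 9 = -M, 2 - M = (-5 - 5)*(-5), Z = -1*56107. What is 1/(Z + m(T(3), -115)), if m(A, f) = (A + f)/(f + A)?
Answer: -1/56106 ≈ -1.7823e-5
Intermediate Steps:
Z = -56107
M = -48 (M = 2 - (-5 - 5)*(-5) = 2 - (-10)*(-5) = 2 - 1*50 = 2 - 50 = -48)
T(r) = 39 (T(r) = -9 - 1*(-48) = -9 + 48 = 39)
m(A, f) = 1 (m(A, f) = (A + f)/(A + f) = 1)
1/(Z + m(T(3), -115)) = 1/(-56107 + 1) = 1/(-56106) = -1/56106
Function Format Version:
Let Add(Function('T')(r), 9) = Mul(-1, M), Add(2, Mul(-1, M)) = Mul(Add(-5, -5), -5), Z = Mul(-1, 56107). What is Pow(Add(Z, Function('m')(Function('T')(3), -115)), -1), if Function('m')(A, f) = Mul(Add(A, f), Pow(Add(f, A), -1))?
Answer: Rational(-1, 56106) ≈ -1.7823e-5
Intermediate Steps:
Z = -56107
M = -48 (M = Add(2, Mul(-1, Mul(Add(-5, -5), -5))) = Add(2, Mul(-1, Mul(-10, -5))) = Add(2, Mul(-1, 50)) = Add(2, -50) = -48)
Function('T')(r) = 39 (Function('T')(r) = Add(-9, Mul(-1, -48)) = Add(-9, 48) = 39)
Function('m')(A, f) = 1 (Function('m')(A, f) = Mul(Add(A, f), Pow(Add(A, f), -1)) = 1)
Pow(Add(Z, Function('m')(Function('T')(3), -115)), -1) = Pow(Add(-56107, 1), -1) = Pow(-56106, -1) = Rational(-1, 56106)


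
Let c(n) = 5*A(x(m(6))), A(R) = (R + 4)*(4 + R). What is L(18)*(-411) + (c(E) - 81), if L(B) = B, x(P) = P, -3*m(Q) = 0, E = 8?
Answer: -7399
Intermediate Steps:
m(Q) = 0 (m(Q) = -1/3*0 = 0)
A(R) = (4 + R)**2 (A(R) = (4 + R)*(4 + R) = (4 + R)**2)
c(n) = 80 (c(n) = 5*(4 + 0)**2 = 5*4**2 = 5*16 = 80)
L(18)*(-411) + (c(E) - 81) = 18*(-411) + (80 - 81) = -7398 - 1 = -7399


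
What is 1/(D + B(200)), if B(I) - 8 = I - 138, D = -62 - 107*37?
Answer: -1/3951 ≈ -0.00025310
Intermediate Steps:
D = -4021 (D = -62 - 3959 = -4021)
B(I) = -130 + I (B(I) = 8 + (I - 138) = 8 + (-138 + I) = -130 + I)
1/(D + B(200)) = 1/(-4021 + (-130 + 200)) = 1/(-4021 + 70) = 1/(-3951) = -1/3951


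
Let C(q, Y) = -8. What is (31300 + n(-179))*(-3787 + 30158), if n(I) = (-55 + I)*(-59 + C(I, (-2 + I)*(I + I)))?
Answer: 1238856838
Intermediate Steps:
n(I) = 3685 - 67*I (n(I) = (-55 + I)*(-59 - 8) = (-55 + I)*(-67) = 3685 - 67*I)
(31300 + n(-179))*(-3787 + 30158) = (31300 + (3685 - 67*(-179)))*(-3787 + 30158) = (31300 + (3685 + 11993))*26371 = (31300 + 15678)*26371 = 46978*26371 = 1238856838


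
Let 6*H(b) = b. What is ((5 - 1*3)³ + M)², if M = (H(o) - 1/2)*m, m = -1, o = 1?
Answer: 625/9 ≈ 69.444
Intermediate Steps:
H(b) = b/6
M = ⅓ (M = ((⅙)*1 - 1/2)*(-1) = (⅙ - 1*½)*(-1) = (⅙ - ½)*(-1) = -⅓*(-1) = ⅓ ≈ 0.33333)
((5 - 1*3)³ + M)² = ((5 - 1*3)³ + ⅓)² = ((5 - 3)³ + ⅓)² = (2³ + ⅓)² = (8 + ⅓)² = (25/3)² = 625/9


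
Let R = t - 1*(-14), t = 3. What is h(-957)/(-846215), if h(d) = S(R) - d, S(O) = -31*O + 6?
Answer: -436/846215 ≈ -0.00051524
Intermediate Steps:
R = 17 (R = 3 - 1*(-14) = 3 + 14 = 17)
S(O) = 6 - 31*O
h(d) = -521 - d (h(d) = (6 - 31*17) - d = (6 - 527) - d = -521 - d)
h(-957)/(-846215) = (-521 - 1*(-957))/(-846215) = (-521 + 957)*(-1/846215) = 436*(-1/846215) = -436/846215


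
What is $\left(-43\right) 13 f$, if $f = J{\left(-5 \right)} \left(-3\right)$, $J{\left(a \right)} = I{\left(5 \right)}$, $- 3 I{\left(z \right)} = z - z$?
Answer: $0$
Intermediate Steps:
$I{\left(z \right)} = 0$ ($I{\left(z \right)} = - \frac{z - z}{3} = \left(- \frac{1}{3}\right) 0 = 0$)
$J{\left(a \right)} = 0$
$f = 0$ ($f = 0 \left(-3\right) = 0$)
$\left(-43\right) 13 f = \left(-43\right) 13 \cdot 0 = \left(-559\right) 0 = 0$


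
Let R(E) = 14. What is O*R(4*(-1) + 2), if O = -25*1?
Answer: -350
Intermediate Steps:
O = -25
O*R(4*(-1) + 2) = -25*14 = -350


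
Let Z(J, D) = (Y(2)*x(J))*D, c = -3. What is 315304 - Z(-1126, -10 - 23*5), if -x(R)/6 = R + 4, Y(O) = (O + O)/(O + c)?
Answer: -3050696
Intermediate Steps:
Y(O) = 2*O/(-3 + O) (Y(O) = (O + O)/(O - 3) = (2*O)/(-3 + O) = 2*O/(-3 + O))
x(R) = -24 - 6*R (x(R) = -6*(R + 4) = -6*(4 + R) = -24 - 6*R)
Z(J, D) = D*(96 + 24*J) (Z(J, D) = ((2*2/(-3 + 2))*(-24 - 6*J))*D = ((2*2/(-1))*(-24 - 6*J))*D = ((2*2*(-1))*(-24 - 6*J))*D = (-4*(-24 - 6*J))*D = (96 + 24*J)*D = D*(96 + 24*J))
315304 - Z(-1126, -10 - 23*5) = 315304 - 24*(-10 - 23*5)*(4 - 1126) = 315304 - 24*(-10 - 115)*(-1122) = 315304 - 24*(-125)*(-1122) = 315304 - 1*3366000 = 315304 - 3366000 = -3050696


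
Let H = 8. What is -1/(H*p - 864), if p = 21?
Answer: 1/696 ≈ 0.0014368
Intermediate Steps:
-1/(H*p - 864) = -1/(8*21 - 864) = -1/(168 - 864) = -1/(-696) = -1*(-1/696) = 1/696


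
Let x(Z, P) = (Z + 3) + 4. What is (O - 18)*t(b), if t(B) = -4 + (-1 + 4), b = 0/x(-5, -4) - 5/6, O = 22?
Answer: -4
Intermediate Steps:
x(Z, P) = 7 + Z (x(Z, P) = (3 + Z) + 4 = 7 + Z)
b = -5/6 (b = 0/(7 - 5) - 5/6 = 0/2 - 5*1/6 = 0*(1/2) - 5/6 = 0 - 5/6 = -5/6 ≈ -0.83333)
t(B) = -1 (t(B) = -4 + 3 = -1)
(O - 18)*t(b) = (22 - 18)*(-1) = 4*(-1) = -4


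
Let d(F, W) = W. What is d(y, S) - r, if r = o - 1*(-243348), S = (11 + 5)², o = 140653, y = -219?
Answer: -383745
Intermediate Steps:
S = 256 (S = 16² = 256)
r = 384001 (r = 140653 - 1*(-243348) = 140653 + 243348 = 384001)
d(y, S) - r = 256 - 1*384001 = 256 - 384001 = -383745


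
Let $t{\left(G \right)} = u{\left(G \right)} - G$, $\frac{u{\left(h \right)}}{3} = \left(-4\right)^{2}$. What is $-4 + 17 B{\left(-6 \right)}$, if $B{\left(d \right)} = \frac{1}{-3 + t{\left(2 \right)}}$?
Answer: $- \frac{155}{43} \approx -3.6047$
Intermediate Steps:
$u{\left(h \right)} = 48$ ($u{\left(h \right)} = 3 \left(-4\right)^{2} = 3 \cdot 16 = 48$)
$t{\left(G \right)} = 48 - G$
$B{\left(d \right)} = \frac{1}{43}$ ($B{\left(d \right)} = \frac{1}{-3 + \left(48 - 2\right)} = \frac{1}{-3 + 46} = \frac{1}{43}$)
$-4 + 17 B{\left(-6 \right)} = -4 + 17 \cdot \frac{1}{43} = -4 + \frac{17}{43} = - \frac{155}{43}$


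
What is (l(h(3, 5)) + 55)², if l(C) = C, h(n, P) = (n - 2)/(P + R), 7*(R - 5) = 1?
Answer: 15303744/5041 ≈ 3035.9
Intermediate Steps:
R = 36/7 (R = 5 + (⅐)*1 = 5 + ⅐ = 36/7 ≈ 5.1429)
h(n, P) = (-2 + n)/(36/7 + P) (h(n, P) = (n - 2)/(P + 36/7) = (-2 + n)/(36/7 + P))
(l(h(3, 5)) + 55)² = (7*(-2 + 3)/(36 + 7*5) + 55)² = (7*1/(36 + 35) + 55)² = (7*1/71 + 55)² = (7*(1/71)*1 + 55)² = (7/71 + 55)² = (3912/71)² = 15303744/5041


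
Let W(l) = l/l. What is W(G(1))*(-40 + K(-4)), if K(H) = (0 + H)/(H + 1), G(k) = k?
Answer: -116/3 ≈ -38.667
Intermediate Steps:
W(l) = 1
K(H) = H/(1 + H)
W(G(1))*(-40 + K(-4)) = 1*(-40 - 4/(1 - 4)) = 1*(-40 - 4/(-3)) = 1*(-40 - 4*(-⅓)) = 1*(-40 + 4/3) = 1*(-116/3) = -116/3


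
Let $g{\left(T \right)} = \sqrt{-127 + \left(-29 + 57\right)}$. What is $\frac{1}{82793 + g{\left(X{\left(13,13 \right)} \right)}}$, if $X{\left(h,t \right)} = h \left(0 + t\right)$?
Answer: $\frac{82793}{6854680948} - \frac{3 i \sqrt{11}}{6854680948} \approx 1.2078 \cdot 10^{-5} - 1.4515 \cdot 10^{-9} i$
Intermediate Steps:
$X{\left(h,t \right)} = h t$
$g{\left(T \right)} = 3 i \sqrt{11}$ ($g{\left(T \right)} = \sqrt{-127 + 28} = \sqrt{-99} = 3 i \sqrt{11}$)
$\frac{1}{82793 + g{\left(X{\left(13,13 \right)} \right)}} = \frac{1}{82793 + 3 i \sqrt{11}}$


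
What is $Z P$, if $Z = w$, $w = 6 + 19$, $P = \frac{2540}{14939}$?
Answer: $\frac{63500}{14939} \approx 4.2506$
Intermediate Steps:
$P = \frac{2540}{14939}$ ($P = 2540 \cdot \frac{1}{14939} = \frac{2540}{14939} \approx 0.17002$)
$w = 25$
$Z = 25$
$Z P = 25 \cdot \frac{2540}{14939} = \frac{63500}{14939}$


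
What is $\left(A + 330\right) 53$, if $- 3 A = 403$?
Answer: $\frac{31111}{3} \approx 10370.0$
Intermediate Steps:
$A = - \frac{403}{3}$ ($A = \left(- \frac{1}{3}\right) 403 = - \frac{403}{3} \approx -134.33$)
$\left(A + 330\right) 53 = \left(- \frac{403}{3} + 330\right) 53 = \frac{587}{3} \cdot 53 = \frac{31111}{3}$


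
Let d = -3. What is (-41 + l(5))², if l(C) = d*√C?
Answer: 1726 + 246*√5 ≈ 2276.1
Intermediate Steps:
l(C) = -3*√C
(-41 + l(5))² = (-41 - 3*√5)²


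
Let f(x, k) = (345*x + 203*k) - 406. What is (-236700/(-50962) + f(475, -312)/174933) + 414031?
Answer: 167777554030226/405224343 ≈ 4.1404e+5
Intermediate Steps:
f(x, k) = -406 + 203*k + 345*x (f(x, k) = (203*k + 345*x) - 406 = -406 + 203*k + 345*x)
(-236700/(-50962) + f(475, -312)/174933) + 414031 = (-236700/(-50962) + (-406 + 203*(-312) + 345*475)/174933) + 414031 = (-236700*(-1/50962) + (-406 - 63336 + 163875)*(1/174933)) + 414031 = (118350/25481 + 100133*(1/174933)) + 414031 = (118350/25481 + 9103/15903) + 414031 = 2114073593/405224343 + 414031 = 167777554030226/405224343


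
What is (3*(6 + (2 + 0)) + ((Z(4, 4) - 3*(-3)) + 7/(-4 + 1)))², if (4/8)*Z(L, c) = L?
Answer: 13456/9 ≈ 1495.1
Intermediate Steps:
Z(L, c) = 2*L
(3*(6 + (2 + 0)) + ((Z(4, 4) - 3*(-3)) + 7/(-4 + 1)))² = (3*(6 + (2 + 0)) + ((2*4 - 3*(-3)) + 7/(-4 + 1)))² = (3*(6 + 2) + ((8 + 9) + 7/(-3)))² = (3*8 + (17 - ⅓*7))² = (24 + (17 - 7/3))² = (24 + 44/3)² = (116/3)² = 13456/9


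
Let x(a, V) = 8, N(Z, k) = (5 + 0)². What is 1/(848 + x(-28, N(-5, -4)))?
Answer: 1/856 ≈ 0.0011682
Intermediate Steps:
N(Z, k) = 25 (N(Z, k) = 5² = 25)
1/(848 + x(-28, N(-5, -4))) = 1/(848 + 8) = 1/856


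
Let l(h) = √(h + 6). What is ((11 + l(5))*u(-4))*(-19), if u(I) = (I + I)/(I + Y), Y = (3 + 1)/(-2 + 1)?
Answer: -209 - 19*√11 ≈ -272.02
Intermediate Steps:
l(h) = √(6 + h)
Y = -4 (Y = 4/(-1) = 4*(-1) = -4)
u(I) = 2*I/(-4 + I) (u(I) = (I + I)/(I - 4) = (2*I)/(-4 + I) = 2*I/(-4 + I))
((11 + l(5))*u(-4))*(-19) = ((11 + √(6 + 5))*(2*(-4)/(-4 - 4)))*(-19) = ((11 + √11)*(2*(-4)/(-8)))*(-19) = ((11 + √11)*(2*(-4)*(-⅛)))*(-19) = ((11 + √11)*1)*(-19) = (11 + √11)*(-19) = -209 - 19*√11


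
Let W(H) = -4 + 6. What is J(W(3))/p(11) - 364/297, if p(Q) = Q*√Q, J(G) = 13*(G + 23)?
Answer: -364/297 + 325*√11/121 ≈ 7.6827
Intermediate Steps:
W(H) = 2
J(G) = 299 + 13*G (J(G) = 13*(23 + G) = 299 + 13*G)
p(Q) = Q^(3/2)
J(W(3))/p(11) - 364/297 = (299 + 13*2)/(11^(3/2)) - 364/297 = (299 + 26)/((11*√11)) - 364*1/297 = 325*(√11/121) - 364/297 = 325*√11/121 - 364/297 = -364/297 + 325*√11/121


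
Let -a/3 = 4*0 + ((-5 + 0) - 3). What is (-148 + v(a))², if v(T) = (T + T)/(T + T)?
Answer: 21609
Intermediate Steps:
a = 24 (a = -3*(4*0 + ((-5 + 0) - 3)) = -3*(0 + (-5 - 3)) = -3*(0 - 8) = -3*(-8) = 24)
v(T) = 1 (v(T) = (2*T)/((2*T)) = (2*T)*(1/(2*T)) = 1)
(-148 + v(a))² = (-148 + 1)² = (-147)² = 21609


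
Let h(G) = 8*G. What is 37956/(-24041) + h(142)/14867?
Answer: -536981276/357417547 ≈ -1.5024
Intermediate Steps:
37956/(-24041) + h(142)/14867 = 37956/(-24041) + (8*142)/14867 = 37956*(-1/24041) + 1136*(1/14867) = -37956/24041 + 1136/14867 = -536981276/357417547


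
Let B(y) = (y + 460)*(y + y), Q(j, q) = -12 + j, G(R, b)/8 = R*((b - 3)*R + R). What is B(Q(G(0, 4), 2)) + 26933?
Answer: 16181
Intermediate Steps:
G(R, b) = 8*R*(R + R*(-3 + b)) (G(R, b) = 8*(R*((b - 3)*R + R)) = 8*(R*((-3 + b)*R + R)) = 8*(R*(R*(-3 + b) + R)) = 8*(R*(R + R*(-3 + b))) = 8*R*(R + R*(-3 + b)))
B(y) = 2*y*(460 + y) (B(y) = (460 + y)*(2*y) = 2*y*(460 + y))
B(Q(G(0, 4), 2)) + 26933 = 2*(-12 + 8*0**2*(-2 + 4))*(460 + (-12 + 8*0**2*(-2 + 4))) + 26933 = 2*(-12 + 8*0*2)*(460 + (-12 + 8*0*2)) + 26933 = 2*(-12 + 0)*(460 + (-12 + 0)) + 26933 = 2*(-12)*(460 - 12) + 26933 = 2*(-12)*448 + 26933 = -10752 + 26933 = 16181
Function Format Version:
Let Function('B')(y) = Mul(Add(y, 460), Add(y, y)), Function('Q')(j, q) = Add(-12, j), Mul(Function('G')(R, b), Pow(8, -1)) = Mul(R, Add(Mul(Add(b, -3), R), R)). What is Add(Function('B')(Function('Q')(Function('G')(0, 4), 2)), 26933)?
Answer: 16181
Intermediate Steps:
Function('G')(R, b) = Mul(8, R, Add(R, Mul(R, Add(-3, b)))) (Function('G')(R, b) = Mul(8, Mul(R, Add(Mul(Add(b, -3), R), R))) = Mul(8, Mul(R, Add(Mul(Add(-3, b), R), R))) = Mul(8, Mul(R, Add(Mul(R, Add(-3, b)), R))) = Mul(8, Mul(R, Add(R, Mul(R, Add(-3, b))))) = Mul(8, R, Add(R, Mul(R, Add(-3, b)))))
Function('B')(y) = Mul(2, y, Add(460, y)) (Function('B')(y) = Mul(Add(460, y), Mul(2, y)) = Mul(2, y, Add(460, y)))
Add(Function('B')(Function('Q')(Function('G')(0, 4), 2)), 26933) = Add(Mul(2, Add(-12, Mul(8, Pow(0, 2), Add(-2, 4))), Add(460, Add(-12, Mul(8, Pow(0, 2), Add(-2, 4))))), 26933) = Add(Mul(2, Add(-12, Mul(8, 0, 2)), Add(460, Add(-12, Mul(8, 0, 2)))), 26933) = Add(Mul(2, Add(-12, 0), Add(460, Add(-12, 0))), 26933) = Add(Mul(2, -12, Add(460, -12)), 26933) = Add(Mul(2, -12, 448), 26933) = Add(-10752, 26933) = 16181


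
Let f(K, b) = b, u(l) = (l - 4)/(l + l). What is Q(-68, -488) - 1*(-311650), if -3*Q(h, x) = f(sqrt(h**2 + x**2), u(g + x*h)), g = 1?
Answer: 62052598319/199110 ≈ 3.1165e+5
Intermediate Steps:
u(l) = (-4 + l)/(2*l) (u(l) = (-4 + l)/((2*l)) = (-4 + l)*(1/(2*l)) = (-4 + l)/(2*l))
Q(h, x) = -(-3 + h*x)/(6*(1 + h*x)) (Q(h, x) = -(-4 + (1 + x*h))/(6*(1 + x*h)) = -(-4 + (1 + h*x))/(6*(1 + h*x)) = -(-3 + h*x)/(6*(1 + h*x)))
Q(-68, -488) - 1*(-311650) = (3 - 1*(-68)*(-488))/(6*(1 - 68*(-488))) - 1*(-311650) = (3 - 33184)/(6*(1 + 33184)) + 311650 = (1/6)*(-33181)/33185 + 311650 = (1/6)*(1/33185)*(-33181) + 311650 = -33181/199110 + 311650 = 62052598319/199110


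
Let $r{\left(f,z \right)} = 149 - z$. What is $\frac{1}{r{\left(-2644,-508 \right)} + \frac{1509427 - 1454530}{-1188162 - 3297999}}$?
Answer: $\frac{1495387}{982450960} \approx 0.0015221$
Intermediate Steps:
$\frac{1}{r{\left(-2644,-508 \right)} + \frac{1509427 - 1454530}{-1188162 - 3297999}} = \frac{1}{\left(149 - -508\right) + \frac{1509427 - 1454530}{-1188162 - 3297999}} = \frac{1}{\left(149 + 508\right) + \frac{54897}{-4486161}} = \frac{1}{657 + 54897 \left(- \frac{1}{4486161}\right)} = \frac{1}{657 - \frac{18299}{1495387}} = \frac{1}{\frac{982450960}{1495387}} = \frac{1495387}{982450960}$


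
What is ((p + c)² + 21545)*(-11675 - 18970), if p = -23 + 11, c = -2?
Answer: -666252945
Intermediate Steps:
p = -12
((p + c)² + 21545)*(-11675 - 18970) = ((-12 - 2)² + 21545)*(-11675 - 18970) = ((-14)² + 21545)*(-30645) = (196 + 21545)*(-30645) = 21741*(-30645) = -666252945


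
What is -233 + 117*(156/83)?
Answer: -1087/83 ≈ -13.096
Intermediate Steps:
-233 + 117*(156/83) = -233 + 18252/83 = -1087/83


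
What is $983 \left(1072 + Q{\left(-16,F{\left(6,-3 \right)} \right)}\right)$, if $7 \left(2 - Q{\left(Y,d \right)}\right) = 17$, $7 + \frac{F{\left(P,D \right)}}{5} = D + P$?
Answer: $\frac{7373483}{7} \approx 1.0534 \cdot 10^{6}$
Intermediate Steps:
$F{\left(P,D \right)} = -35 + 5 D + 5 P$ ($F{\left(P,D \right)} = -35 + 5 \left(D + P\right) = -35 + \left(5 D + 5 P\right) = -35 + 5 D + 5 P$)
$Q{\left(Y,d \right)} = - \frac{3}{7}$ ($Q{\left(Y,d \right)} = 2 - \frac{17}{7} = - \frac{3}{7}$)
$983 \left(1072 + Q{\left(-16,F{\left(6,-3 \right)} \right)}\right) = 983 \left(1072 - \frac{3}{7}\right) = 983 \cdot \frac{7501}{7} = \frac{7373483}{7}$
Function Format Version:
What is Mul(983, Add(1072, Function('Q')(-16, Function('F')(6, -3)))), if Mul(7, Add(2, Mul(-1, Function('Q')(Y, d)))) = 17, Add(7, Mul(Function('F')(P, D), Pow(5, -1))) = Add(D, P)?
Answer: Rational(7373483, 7) ≈ 1.0534e+6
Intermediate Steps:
Function('F')(P, D) = Add(-35, Mul(5, D), Mul(5, P)) (Function('F')(P, D) = Add(-35, Mul(5, Add(D, P))) = Add(-35, Add(Mul(5, D), Mul(5, P))) = Add(-35, Mul(5, D), Mul(5, P)))
Function('Q')(Y, d) = Rational(-3, 7) (Function('Q')(Y, d) = Add(2, Mul(Rational(-1, 7), 17)) = Add(2, Rational(-17, 7)) = Rational(-3, 7))
Mul(983, Add(1072, Function('Q')(-16, Function('F')(6, -3)))) = Mul(983, Add(1072, Rational(-3, 7))) = Mul(983, Rational(7501, 7)) = Rational(7373483, 7)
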